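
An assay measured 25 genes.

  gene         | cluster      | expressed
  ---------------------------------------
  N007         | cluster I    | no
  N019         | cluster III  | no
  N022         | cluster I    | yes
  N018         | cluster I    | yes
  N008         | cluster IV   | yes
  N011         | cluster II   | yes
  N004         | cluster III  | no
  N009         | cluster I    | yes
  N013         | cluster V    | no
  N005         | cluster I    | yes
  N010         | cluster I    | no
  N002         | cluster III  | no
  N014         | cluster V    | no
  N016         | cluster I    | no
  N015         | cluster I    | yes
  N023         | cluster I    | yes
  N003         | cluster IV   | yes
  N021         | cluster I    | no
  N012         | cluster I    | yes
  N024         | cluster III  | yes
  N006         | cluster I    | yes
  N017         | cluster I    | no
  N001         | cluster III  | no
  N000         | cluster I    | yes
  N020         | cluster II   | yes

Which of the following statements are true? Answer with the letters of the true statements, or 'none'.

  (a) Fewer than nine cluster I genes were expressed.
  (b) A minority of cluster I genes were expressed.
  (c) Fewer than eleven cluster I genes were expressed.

(c)

|A| = 14, |A ∩ B| = 9, |A ∖ B| = 5.
(a) |A ∩ B| < 9: fails.
(b) |A ∩ B| < |A ∖ B|: fails.
(c) |A ∩ B| < 11: holds.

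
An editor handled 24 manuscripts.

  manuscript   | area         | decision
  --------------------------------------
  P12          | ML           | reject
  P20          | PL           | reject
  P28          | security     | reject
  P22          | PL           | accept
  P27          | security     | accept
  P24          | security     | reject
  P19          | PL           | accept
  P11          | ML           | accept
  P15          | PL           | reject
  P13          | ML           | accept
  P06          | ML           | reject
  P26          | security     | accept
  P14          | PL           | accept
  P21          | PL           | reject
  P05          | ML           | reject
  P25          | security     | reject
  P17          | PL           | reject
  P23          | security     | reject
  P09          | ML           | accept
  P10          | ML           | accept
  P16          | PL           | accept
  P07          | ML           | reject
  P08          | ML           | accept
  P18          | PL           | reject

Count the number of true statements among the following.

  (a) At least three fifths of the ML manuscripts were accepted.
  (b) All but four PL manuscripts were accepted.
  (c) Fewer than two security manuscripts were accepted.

(a) ML: |A| = 9, |A ∩ B| = 5; needs |A ∩ B| / |A| ≥ 3/5 — false.
(b) PL: |A| = 9, |A ∩ B| = 4; needs |A ∖ B| = 4 — false.
(c) security: |A| = 6, |A ∩ B| = 2; needs |A ∩ B| < 2 — false.

0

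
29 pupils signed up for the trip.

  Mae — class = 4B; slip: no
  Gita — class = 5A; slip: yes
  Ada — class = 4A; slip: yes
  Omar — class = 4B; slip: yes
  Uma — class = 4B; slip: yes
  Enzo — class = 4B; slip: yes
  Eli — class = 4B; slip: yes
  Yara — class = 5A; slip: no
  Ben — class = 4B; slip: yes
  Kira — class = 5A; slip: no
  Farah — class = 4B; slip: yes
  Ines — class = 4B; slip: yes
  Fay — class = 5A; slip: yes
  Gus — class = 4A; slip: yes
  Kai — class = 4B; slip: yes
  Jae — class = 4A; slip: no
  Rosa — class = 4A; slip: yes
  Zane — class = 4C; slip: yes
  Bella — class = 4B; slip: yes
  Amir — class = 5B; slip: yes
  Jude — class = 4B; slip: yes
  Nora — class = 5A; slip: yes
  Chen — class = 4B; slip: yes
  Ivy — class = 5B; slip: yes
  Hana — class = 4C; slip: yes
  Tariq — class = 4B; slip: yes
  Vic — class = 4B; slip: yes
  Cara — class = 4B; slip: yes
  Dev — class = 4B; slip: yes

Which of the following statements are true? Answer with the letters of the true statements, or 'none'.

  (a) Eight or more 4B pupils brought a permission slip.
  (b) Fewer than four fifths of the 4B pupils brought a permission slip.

|A| = 16, |A ∩ B| = 15, |A ∖ B| = 1.
(a) |A ∩ B| ≥ 8: holds.
(b) |A ∩ B| / |A| < 4/5: fails.

(a)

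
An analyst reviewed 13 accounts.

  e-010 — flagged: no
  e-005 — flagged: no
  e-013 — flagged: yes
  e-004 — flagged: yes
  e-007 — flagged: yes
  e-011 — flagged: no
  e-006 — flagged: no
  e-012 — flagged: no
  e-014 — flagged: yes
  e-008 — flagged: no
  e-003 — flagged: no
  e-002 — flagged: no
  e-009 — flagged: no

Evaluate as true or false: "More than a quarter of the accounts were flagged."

True

'More than a quarter of the accounts were flagged' holds iff |A ∩ B| / |A| > 1/4.
A (the restrictor) = {e-010, e-005, e-013, e-004, e-007, e-011, e-006, e-012, e-014, e-008, e-003, e-002, e-009}, |A| = 13.
A ∩ B = {e-013, e-004, e-007, e-014}, so |A ∩ B| = 4.
A ∖ B = {e-010, e-005, e-011, e-006, e-012, e-008, e-003, e-002, e-009}, so |A ∖ B| = 9.
|A ∩ B|/|A| = 4/13, so the statement is true.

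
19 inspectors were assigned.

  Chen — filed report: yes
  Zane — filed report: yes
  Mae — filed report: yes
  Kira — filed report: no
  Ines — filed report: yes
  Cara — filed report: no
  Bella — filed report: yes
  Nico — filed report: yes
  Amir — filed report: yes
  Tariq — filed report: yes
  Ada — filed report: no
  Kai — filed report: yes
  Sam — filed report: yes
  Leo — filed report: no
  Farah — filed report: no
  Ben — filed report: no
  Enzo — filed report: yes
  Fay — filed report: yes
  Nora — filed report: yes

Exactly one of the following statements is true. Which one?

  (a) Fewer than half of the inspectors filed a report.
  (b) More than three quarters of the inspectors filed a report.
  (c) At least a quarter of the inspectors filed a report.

(c)

|A| = 19, |A ∩ B| = 13, |A ∖ B| = 6.
(a) requires |A ∩ B| < |A ∖ B|: false.
(b) requires |A ∩ B| / |A| > 3/4: false.
(c) requires |A ∩ B| / |A| ≥ 1/4: true.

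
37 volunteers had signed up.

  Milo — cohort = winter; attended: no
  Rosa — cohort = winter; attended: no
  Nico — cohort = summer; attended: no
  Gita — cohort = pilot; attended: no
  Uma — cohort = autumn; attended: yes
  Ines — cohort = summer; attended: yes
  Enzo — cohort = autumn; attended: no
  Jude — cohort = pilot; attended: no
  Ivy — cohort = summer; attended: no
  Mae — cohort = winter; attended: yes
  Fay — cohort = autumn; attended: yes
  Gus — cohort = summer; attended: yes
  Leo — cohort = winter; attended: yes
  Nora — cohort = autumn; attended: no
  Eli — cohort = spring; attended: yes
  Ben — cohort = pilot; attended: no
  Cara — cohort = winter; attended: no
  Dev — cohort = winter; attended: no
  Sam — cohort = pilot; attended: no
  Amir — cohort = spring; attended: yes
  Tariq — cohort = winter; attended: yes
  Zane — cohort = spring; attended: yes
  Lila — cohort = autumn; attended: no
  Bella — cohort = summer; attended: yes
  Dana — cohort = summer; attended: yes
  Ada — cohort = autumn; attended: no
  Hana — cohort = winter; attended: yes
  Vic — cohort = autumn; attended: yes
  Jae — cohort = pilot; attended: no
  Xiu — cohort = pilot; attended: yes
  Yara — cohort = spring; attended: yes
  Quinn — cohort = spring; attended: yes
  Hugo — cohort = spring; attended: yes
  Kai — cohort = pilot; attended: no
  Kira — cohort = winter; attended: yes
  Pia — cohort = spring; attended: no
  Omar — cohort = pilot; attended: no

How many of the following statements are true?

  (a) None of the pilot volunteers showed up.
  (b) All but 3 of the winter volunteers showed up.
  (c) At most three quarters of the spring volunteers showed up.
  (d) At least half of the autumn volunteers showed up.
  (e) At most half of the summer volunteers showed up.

0

(a) pilot: |A| = 8, |A ∩ B| = 1; needs A ∩ B = ∅ (|A ∩ B| = 0) — false.
(b) winter: |A| = 9, |A ∩ B| = 5; needs |A ∖ B| = 3 — false.
(c) spring: |A| = 7, |A ∩ B| = 6; needs |A ∩ B| / |A| ≤ 3/4 — false.
(d) autumn: |A| = 7, |A ∩ B| = 3; needs |A ∩ B| ≥ |A ∖ B| — false.
(e) summer: |A| = 6, |A ∩ B| = 4; needs |A ∩ B| ≤ |A ∖ B| — false.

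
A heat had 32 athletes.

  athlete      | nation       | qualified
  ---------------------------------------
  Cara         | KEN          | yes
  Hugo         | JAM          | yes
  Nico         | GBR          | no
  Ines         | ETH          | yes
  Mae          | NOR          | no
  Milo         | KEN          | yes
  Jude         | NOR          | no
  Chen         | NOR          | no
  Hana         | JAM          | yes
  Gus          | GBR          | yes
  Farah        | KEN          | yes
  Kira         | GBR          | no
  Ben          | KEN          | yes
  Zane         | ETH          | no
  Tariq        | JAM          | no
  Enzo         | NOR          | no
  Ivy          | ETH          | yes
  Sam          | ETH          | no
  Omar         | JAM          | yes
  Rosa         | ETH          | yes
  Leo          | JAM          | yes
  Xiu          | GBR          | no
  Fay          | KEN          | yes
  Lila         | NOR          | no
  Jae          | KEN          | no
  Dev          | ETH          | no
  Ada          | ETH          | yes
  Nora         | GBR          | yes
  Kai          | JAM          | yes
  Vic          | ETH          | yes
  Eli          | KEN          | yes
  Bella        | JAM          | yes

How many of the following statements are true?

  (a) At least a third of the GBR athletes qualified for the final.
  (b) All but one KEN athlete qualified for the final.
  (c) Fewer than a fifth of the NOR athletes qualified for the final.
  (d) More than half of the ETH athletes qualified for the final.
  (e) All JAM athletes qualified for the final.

4

(a) GBR: |A| = 5, |A ∩ B| = 2; needs |A ∩ B| / |A| ≥ 1/3 — true.
(b) KEN: |A| = 7, |A ∩ B| = 6; needs |A ∖ B| = 1 — true.
(c) NOR: |A| = 5, |A ∩ B| = 0; needs |A ∩ B| / |A| < 1/5 — true.
(d) ETH: |A| = 8, |A ∩ B| = 5; needs |A ∩ B| > |A ∖ B| — true.
(e) JAM: |A| = 7, |A ∩ B| = 6; needs A ⊆ B, i.e. every element of A is in B (|A ∖ B| = 0) — false.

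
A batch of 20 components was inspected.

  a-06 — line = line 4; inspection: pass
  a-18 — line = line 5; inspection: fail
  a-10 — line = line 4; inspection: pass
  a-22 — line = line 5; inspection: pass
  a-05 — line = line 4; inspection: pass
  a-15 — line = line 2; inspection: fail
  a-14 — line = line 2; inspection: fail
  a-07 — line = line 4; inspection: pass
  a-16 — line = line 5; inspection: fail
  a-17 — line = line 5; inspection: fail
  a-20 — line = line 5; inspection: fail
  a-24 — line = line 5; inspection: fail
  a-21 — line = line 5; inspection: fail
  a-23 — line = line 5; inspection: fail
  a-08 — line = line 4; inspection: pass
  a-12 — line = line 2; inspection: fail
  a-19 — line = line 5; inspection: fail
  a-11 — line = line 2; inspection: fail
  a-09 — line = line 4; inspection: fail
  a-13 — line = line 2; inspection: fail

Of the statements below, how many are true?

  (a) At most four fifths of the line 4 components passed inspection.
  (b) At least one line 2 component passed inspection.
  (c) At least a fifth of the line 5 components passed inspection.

0

(a) line 4: |A| = 6, |A ∩ B| = 5; needs |A ∩ B| / |A| ≤ 4/5 — false.
(b) line 2: |A| = 5, |A ∩ B| = 0; needs A ∩ B ≠ ∅ (|A ∩ B| ≥ 1) — false.
(c) line 5: |A| = 9, |A ∩ B| = 1; needs |A ∩ B| / |A| ≥ 1/5 — false.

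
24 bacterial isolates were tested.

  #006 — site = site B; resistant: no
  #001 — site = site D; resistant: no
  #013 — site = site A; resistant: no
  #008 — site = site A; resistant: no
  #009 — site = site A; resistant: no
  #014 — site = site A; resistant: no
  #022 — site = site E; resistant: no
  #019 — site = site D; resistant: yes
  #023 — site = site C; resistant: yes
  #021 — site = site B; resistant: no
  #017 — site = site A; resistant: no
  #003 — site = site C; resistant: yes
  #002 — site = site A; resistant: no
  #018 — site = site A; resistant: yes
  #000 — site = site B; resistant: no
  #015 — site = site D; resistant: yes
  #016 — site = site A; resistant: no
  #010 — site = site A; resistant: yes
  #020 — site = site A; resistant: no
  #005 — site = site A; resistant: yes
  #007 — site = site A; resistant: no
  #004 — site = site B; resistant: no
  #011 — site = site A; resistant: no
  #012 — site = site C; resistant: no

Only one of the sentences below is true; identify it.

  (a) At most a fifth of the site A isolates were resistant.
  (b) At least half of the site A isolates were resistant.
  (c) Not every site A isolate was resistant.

(c)

|A| = 13, |A ∩ B| = 3, |A ∖ B| = 10.
(a) requires |A ∩ B| / |A| ≤ 1/5: false.
(b) requires |A ∩ B| ≥ |A ∖ B|: false.
(c) requires A ⊄ B (|A ∖ B| ≥ 1): true.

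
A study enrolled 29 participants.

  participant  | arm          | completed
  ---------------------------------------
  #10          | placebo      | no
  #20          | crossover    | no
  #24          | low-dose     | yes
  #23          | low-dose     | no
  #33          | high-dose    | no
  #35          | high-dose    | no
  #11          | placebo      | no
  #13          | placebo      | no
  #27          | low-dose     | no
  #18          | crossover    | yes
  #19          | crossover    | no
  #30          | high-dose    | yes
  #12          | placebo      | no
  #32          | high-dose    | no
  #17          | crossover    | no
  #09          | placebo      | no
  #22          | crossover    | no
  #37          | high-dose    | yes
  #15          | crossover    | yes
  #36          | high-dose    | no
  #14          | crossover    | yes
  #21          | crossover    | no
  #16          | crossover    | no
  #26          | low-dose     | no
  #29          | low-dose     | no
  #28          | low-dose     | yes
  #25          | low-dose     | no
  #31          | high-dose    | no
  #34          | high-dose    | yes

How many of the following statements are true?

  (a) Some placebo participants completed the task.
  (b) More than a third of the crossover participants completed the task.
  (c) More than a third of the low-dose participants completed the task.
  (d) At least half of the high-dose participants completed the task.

0

(a) placebo: |A| = 5, |A ∩ B| = 0; needs A ∩ B ≠ ∅ (|A ∩ B| ≥ 1) — false.
(b) crossover: |A| = 9, |A ∩ B| = 3; needs |A ∩ B| / |A| > 1/3 — false.
(c) low-dose: |A| = 7, |A ∩ B| = 2; needs |A ∩ B| / |A| > 1/3 — false.
(d) high-dose: |A| = 8, |A ∩ B| = 3; needs |A ∩ B| ≥ |A ∖ B| — false.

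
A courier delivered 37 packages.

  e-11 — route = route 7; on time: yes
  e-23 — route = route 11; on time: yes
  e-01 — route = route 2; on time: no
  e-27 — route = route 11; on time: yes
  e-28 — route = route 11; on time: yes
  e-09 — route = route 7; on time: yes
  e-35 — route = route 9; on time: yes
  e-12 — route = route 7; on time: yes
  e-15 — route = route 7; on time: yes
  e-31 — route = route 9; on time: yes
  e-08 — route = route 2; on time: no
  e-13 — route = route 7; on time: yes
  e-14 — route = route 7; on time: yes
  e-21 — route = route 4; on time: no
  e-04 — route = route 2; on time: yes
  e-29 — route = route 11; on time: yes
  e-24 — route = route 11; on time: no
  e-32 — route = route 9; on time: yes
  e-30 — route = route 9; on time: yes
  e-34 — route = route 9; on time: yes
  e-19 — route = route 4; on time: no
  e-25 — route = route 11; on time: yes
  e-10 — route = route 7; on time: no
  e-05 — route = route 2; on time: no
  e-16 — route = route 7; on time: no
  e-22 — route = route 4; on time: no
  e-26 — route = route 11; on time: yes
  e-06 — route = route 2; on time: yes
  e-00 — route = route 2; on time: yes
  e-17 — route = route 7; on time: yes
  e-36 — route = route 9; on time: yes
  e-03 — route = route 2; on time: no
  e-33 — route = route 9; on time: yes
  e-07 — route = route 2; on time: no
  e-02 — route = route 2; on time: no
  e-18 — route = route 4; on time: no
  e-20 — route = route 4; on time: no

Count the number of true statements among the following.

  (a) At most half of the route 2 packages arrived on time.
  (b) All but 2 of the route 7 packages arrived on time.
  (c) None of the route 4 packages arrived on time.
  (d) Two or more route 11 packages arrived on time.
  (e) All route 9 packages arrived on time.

5

(a) route 2: |A| = 9, |A ∩ B| = 3; needs |A ∩ B| ≤ |A ∖ B| — true.
(b) route 7: |A| = 9, |A ∩ B| = 7; needs |A ∖ B| = 2 — true.
(c) route 4: |A| = 5, |A ∩ B| = 0; needs A ∩ B = ∅ (|A ∩ B| = 0) — true.
(d) route 11: |A| = 7, |A ∩ B| = 6; needs |A ∩ B| ≥ 2 — true.
(e) route 9: |A| = 7, |A ∩ B| = 7; needs A ⊆ B, i.e. every element of A is in B (|A ∖ B| = 0) — true.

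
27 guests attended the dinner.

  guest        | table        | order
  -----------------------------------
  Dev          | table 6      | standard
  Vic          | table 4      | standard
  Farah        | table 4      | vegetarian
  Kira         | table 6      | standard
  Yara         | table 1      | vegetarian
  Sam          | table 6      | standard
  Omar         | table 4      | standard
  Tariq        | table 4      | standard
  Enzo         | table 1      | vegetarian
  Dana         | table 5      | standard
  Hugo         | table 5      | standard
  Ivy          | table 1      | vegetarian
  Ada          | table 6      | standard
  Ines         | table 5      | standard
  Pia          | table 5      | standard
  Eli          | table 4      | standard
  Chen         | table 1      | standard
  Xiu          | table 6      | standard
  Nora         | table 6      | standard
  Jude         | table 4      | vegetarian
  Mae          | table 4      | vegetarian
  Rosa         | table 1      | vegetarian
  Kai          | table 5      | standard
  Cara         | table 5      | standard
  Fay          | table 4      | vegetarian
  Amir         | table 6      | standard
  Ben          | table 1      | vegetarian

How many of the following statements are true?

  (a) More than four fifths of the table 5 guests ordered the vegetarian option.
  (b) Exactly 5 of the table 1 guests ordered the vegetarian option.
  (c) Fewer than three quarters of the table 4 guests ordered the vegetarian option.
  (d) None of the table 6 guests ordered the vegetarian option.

(a) table 5: |A| = 6, |A ∩ B| = 0; needs |A ∩ B| / |A| > 4/5 — false.
(b) table 1: |A| = 6, |A ∩ B| = 5; needs |A ∩ B| = 5 — true.
(c) table 4: |A| = 8, |A ∩ B| = 4; needs |A ∩ B| / |A| < 3/4 — true.
(d) table 6: |A| = 7, |A ∩ B| = 0; needs A ∩ B = ∅ (|A ∩ B| = 0) — true.

3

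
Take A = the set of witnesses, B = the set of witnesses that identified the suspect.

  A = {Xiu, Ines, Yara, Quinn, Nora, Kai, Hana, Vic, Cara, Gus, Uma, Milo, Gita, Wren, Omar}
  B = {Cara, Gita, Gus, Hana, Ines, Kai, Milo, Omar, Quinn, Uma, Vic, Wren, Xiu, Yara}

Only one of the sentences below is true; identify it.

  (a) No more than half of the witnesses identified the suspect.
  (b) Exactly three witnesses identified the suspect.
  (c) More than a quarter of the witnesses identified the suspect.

|A| = 15, |A ∩ B| = 14, |A ∖ B| = 1.
(a) requires |A ∩ B| ≤ |A ∖ B|: false.
(b) requires |A ∩ B| = 3: false.
(c) requires |A ∩ B| / |A| > 1/4: true.

(c)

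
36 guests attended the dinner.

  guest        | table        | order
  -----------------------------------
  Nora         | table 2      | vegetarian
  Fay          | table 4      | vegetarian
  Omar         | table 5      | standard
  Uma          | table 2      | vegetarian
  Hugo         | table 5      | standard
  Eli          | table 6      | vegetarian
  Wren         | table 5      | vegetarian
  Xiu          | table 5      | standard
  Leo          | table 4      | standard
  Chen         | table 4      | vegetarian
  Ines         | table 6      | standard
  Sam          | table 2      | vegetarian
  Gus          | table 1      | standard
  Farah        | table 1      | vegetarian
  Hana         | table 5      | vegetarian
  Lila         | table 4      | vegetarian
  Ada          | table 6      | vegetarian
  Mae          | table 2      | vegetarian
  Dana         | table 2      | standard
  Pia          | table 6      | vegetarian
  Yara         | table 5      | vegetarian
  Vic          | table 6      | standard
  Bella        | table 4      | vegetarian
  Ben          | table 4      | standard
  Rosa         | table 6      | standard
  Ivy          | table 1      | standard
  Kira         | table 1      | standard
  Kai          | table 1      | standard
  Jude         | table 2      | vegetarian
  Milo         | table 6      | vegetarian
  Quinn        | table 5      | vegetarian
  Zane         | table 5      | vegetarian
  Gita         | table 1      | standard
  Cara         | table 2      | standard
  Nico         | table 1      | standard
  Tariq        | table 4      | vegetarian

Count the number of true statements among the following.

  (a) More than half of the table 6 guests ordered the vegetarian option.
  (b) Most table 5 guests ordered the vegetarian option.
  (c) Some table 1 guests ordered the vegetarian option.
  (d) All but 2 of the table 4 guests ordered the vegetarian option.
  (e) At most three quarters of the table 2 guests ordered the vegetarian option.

5

(a) table 6: |A| = 7, |A ∩ B| = 4; needs |A ∩ B| > |A ∖ B| — true.
(b) table 5: |A| = 8, |A ∩ B| = 5; needs |A ∩ B| > |A ∖ B| — true.
(c) table 1: |A| = 7, |A ∩ B| = 1; needs A ∩ B ≠ ∅ (|A ∩ B| ≥ 1) — true.
(d) table 4: |A| = 7, |A ∩ B| = 5; needs |A ∖ B| = 2 — true.
(e) table 2: |A| = 7, |A ∩ B| = 5; needs |A ∩ B| / |A| ≤ 3/4 — true.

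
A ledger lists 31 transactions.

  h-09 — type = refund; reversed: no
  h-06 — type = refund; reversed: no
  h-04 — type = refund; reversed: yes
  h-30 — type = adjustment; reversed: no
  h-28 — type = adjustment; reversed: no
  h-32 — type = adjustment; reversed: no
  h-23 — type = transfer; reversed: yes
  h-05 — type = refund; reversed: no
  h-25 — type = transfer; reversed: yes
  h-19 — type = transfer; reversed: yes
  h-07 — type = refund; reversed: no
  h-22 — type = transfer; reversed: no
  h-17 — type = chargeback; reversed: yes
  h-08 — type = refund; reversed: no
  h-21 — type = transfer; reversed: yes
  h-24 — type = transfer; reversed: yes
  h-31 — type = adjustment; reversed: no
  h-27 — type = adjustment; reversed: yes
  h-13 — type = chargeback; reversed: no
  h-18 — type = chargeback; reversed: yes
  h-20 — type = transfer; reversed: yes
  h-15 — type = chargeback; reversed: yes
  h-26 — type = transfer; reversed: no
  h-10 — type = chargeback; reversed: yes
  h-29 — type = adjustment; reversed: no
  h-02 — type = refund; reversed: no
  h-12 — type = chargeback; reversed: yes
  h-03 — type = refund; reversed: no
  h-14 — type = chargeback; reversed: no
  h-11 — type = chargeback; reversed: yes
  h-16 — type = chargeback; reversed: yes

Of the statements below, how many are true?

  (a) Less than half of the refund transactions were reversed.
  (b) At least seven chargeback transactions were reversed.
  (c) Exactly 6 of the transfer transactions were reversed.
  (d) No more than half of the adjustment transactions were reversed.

(a) refund: |A| = 8, |A ∩ B| = 1; needs |A ∩ B| < |A ∖ B| — true.
(b) chargeback: |A| = 9, |A ∩ B| = 7; needs |A ∩ B| ≥ 7 — true.
(c) transfer: |A| = 8, |A ∩ B| = 6; needs |A ∩ B| = 6 — true.
(d) adjustment: |A| = 6, |A ∩ B| = 1; needs |A ∩ B| ≤ |A ∖ B| — true.

4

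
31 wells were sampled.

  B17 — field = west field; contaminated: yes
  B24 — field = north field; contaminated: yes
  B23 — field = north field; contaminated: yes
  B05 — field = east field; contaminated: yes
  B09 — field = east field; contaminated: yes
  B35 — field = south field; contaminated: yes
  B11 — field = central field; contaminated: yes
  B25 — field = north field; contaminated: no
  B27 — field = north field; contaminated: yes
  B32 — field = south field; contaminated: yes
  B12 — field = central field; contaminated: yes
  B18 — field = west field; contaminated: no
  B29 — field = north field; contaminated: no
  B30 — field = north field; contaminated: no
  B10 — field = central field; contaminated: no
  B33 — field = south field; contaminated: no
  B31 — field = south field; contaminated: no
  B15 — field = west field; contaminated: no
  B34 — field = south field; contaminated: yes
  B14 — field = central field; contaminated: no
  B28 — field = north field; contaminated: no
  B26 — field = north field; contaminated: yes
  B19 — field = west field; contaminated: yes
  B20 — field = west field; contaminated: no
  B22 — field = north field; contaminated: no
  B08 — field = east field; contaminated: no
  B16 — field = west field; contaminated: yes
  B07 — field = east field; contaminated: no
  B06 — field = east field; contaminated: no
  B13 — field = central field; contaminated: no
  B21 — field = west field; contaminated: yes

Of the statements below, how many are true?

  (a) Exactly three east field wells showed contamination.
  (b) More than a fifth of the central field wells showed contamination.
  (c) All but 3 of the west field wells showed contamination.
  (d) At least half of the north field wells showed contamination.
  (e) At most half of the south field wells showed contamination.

(a) east field: |A| = 5, |A ∩ B| = 2; needs |A ∩ B| = 3 — false.
(b) central field: |A| = 5, |A ∩ B| = 2; needs |A ∩ B| / |A| > 1/5 — true.
(c) west field: |A| = 7, |A ∩ B| = 4; needs |A ∖ B| = 3 — true.
(d) north field: |A| = 9, |A ∩ B| = 4; needs |A ∩ B| ≥ |A ∖ B| — false.
(e) south field: |A| = 5, |A ∩ B| = 3; needs |A ∩ B| ≤ |A ∖ B| — false.

2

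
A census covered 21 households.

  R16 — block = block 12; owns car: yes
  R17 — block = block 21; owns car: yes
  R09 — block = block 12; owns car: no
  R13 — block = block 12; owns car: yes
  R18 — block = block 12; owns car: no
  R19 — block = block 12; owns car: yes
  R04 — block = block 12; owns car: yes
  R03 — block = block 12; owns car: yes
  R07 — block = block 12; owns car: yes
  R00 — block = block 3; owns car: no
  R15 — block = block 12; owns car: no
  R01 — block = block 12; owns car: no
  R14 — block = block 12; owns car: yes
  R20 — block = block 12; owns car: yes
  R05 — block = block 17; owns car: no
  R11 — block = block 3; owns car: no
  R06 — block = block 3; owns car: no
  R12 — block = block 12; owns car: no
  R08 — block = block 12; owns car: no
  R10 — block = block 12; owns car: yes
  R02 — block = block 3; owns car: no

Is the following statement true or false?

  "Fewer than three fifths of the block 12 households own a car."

False

The determiner here denotes the relation: |A ∩ B| / |A| < 3/5.
|A| = 15, |A ∩ B| = 9, |A ∖ B| = 6.
|A ∩ B|/|A| = 9/15, so the statement is false.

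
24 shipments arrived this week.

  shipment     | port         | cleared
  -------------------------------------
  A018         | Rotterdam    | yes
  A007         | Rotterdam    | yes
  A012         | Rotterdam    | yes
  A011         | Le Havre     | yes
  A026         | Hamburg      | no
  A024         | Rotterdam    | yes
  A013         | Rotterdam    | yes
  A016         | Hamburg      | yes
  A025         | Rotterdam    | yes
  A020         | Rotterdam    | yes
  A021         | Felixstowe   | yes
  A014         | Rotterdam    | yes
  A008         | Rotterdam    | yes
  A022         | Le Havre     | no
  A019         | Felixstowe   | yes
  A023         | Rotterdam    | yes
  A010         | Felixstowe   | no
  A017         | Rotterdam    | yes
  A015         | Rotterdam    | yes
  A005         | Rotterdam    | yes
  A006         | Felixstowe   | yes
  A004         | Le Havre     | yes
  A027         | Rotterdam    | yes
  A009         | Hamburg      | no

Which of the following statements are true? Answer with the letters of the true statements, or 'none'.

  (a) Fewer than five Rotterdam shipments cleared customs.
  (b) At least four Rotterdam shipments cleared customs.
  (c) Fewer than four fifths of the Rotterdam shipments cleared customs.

(b)

|A| = 14, |A ∩ B| = 14, |A ∖ B| = 0.
(a) |A ∩ B| < 5: fails.
(b) |A ∩ B| ≥ 4: holds.
(c) |A ∩ B| / |A| < 4/5: fails.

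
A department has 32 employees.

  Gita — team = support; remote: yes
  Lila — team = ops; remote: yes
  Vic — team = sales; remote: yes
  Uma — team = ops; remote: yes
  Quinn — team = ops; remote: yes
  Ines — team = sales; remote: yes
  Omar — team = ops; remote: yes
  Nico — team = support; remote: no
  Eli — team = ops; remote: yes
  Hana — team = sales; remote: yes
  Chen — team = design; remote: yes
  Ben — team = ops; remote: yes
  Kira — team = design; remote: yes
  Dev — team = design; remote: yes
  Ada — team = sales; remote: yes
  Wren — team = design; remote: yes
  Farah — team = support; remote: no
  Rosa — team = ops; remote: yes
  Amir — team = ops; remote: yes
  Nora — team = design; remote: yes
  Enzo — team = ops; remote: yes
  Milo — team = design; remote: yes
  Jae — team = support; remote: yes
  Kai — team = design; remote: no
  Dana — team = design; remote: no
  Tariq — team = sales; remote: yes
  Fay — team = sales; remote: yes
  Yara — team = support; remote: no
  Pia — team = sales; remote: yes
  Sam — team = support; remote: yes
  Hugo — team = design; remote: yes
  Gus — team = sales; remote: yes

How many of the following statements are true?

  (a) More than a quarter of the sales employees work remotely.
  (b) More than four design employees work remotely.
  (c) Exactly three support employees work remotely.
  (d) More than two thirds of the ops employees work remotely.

(a) sales: |A| = 8, |A ∩ B| = 8; needs |A ∩ B| / |A| > 1/4 — true.
(b) design: |A| = 9, |A ∩ B| = 7; needs |A ∩ B| > 4 — true.
(c) support: |A| = 6, |A ∩ B| = 3; needs |A ∩ B| = 3 — true.
(d) ops: |A| = 9, |A ∩ B| = 9; needs |A ∩ B| / |A| > 2/3 — true.

4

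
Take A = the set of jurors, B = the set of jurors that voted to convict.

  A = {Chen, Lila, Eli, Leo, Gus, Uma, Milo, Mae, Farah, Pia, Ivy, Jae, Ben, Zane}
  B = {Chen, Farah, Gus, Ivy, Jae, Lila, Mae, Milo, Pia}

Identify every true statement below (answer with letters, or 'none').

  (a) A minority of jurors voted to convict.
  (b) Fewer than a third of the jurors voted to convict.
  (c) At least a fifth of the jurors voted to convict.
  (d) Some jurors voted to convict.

|A| = 14, |A ∩ B| = 9, |A ∖ B| = 5.
(a) |A ∩ B| < |A ∖ B|: fails.
(b) |A ∩ B| / |A| < 1/3: fails.
(c) |A ∩ B| / |A| ≥ 1/5: holds.
(d) A ∩ B ≠ ∅ (|A ∩ B| ≥ 1): holds.

(c), (d)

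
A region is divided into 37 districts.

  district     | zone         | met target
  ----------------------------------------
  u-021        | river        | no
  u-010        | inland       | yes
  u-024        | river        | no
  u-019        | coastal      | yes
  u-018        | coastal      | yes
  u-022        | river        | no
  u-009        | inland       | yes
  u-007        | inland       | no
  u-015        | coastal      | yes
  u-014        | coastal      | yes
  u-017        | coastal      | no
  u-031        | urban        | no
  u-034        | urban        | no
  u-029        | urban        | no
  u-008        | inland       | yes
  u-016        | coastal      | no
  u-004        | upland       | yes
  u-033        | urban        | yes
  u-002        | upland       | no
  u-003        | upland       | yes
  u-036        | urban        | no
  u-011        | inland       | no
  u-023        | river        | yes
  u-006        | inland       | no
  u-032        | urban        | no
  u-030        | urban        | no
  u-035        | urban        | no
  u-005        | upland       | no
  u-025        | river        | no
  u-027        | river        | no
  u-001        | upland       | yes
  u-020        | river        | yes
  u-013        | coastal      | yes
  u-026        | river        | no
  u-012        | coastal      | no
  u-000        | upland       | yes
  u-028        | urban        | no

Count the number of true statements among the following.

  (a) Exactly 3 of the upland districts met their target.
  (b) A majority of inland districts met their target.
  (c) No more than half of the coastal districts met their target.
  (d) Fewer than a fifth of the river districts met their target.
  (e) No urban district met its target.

0

(a) upland: |A| = 6, |A ∩ B| = 4; needs |A ∩ B| = 3 — false.
(b) inland: |A| = 6, |A ∩ B| = 3; needs |A ∩ B| > |A ∖ B| — false.
(c) coastal: |A| = 8, |A ∩ B| = 5; needs |A ∩ B| ≤ |A ∖ B| — false.
(d) river: |A| = 8, |A ∩ B| = 2; needs |A ∩ B| / |A| < 1/5 — false.
(e) urban: |A| = 9, |A ∩ B| = 1; needs A ∩ B = ∅ (|A ∩ B| = 0) — false.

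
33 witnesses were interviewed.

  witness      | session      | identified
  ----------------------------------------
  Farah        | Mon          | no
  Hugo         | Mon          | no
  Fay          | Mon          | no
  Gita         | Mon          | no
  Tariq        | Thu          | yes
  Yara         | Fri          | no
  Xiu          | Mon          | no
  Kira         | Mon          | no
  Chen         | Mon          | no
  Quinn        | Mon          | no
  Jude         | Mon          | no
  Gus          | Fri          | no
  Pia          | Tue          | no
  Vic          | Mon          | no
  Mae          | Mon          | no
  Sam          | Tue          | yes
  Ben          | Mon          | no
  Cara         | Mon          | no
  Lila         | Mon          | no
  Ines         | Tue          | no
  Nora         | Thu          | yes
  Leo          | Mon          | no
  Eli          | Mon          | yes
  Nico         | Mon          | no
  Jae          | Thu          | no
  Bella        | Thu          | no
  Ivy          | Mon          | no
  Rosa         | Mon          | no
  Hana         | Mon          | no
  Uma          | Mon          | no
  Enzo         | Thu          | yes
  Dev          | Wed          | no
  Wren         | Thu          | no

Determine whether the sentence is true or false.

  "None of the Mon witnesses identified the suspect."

False

Truth condition: A ∩ B = ∅ (|A ∩ B| = 0).
|A| = 21, |A ∩ B| = 1, |A ∖ B| = 20.
So the statement is false.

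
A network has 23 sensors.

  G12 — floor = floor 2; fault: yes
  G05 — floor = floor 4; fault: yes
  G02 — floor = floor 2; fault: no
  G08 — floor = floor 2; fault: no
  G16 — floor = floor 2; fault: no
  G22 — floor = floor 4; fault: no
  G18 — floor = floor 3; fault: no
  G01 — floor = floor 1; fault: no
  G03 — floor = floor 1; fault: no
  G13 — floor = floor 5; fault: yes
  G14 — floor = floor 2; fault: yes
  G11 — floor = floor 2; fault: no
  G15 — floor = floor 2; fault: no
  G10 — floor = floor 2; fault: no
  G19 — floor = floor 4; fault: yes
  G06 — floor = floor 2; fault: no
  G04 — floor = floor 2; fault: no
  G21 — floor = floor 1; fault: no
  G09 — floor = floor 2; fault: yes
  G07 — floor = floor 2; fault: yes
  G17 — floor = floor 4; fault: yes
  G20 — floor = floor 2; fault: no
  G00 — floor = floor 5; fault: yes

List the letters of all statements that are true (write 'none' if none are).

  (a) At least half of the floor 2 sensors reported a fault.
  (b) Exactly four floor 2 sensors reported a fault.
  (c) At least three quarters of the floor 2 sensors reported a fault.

(b)

|A| = 13, |A ∩ B| = 4, |A ∖ B| = 9.
(a) |A ∩ B| ≥ |A ∖ B|: fails.
(b) |A ∩ B| = 4: holds.
(c) |A ∩ B| / |A| ≥ 3/4: fails.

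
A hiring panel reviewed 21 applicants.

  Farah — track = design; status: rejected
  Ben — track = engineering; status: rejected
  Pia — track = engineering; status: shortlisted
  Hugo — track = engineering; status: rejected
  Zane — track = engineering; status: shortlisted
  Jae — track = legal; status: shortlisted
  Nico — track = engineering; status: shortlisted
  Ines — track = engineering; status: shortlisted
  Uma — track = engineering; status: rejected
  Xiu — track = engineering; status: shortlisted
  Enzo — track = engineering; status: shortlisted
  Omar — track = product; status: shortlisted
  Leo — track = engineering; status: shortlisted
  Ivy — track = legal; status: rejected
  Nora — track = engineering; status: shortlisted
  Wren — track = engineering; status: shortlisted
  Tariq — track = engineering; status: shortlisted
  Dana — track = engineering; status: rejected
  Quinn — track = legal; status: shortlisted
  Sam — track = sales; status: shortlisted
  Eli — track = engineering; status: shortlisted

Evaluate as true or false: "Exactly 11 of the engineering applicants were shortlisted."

True

'Exactly 11 of the engineering applicants were shortlisted' holds iff |A ∩ B| = 11.
|A| = 15, |A ∩ B| = 11, |A ∖ B| = 4.
|A ∩ B| = 11, so the statement is true.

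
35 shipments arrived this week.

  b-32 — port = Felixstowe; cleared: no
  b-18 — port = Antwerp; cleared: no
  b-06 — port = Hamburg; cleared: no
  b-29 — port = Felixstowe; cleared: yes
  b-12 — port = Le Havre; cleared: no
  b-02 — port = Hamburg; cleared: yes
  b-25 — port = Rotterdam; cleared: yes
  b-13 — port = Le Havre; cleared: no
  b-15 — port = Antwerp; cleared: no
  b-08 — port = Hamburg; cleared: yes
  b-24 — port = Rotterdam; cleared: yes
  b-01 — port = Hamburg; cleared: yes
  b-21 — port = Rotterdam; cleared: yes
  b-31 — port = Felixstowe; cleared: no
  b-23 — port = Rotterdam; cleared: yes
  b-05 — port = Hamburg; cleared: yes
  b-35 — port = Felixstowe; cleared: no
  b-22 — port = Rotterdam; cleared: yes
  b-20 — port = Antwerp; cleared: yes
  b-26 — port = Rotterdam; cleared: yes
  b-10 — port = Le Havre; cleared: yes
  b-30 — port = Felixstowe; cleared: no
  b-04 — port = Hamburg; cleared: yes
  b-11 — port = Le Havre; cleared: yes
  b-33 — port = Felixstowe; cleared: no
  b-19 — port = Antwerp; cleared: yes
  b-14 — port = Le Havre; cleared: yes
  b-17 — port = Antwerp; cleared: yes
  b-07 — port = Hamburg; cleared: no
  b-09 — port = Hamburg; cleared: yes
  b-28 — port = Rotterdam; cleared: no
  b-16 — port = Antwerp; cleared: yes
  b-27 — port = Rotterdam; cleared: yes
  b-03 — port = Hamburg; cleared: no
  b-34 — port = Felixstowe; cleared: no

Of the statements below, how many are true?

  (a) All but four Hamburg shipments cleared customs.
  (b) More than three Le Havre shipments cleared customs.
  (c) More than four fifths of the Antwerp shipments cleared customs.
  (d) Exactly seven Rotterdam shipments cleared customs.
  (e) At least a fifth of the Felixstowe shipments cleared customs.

(a) Hamburg: |A| = 9, |A ∩ B| = 6; needs |A ∖ B| = 4 — false.
(b) Le Havre: |A| = 5, |A ∩ B| = 3; needs |A ∩ B| > 3 — false.
(c) Antwerp: |A| = 6, |A ∩ B| = 4; needs |A ∩ B| / |A| > 4/5 — false.
(d) Rotterdam: |A| = 8, |A ∩ B| = 7; needs |A ∩ B| = 7 — true.
(e) Felixstowe: |A| = 7, |A ∩ B| = 1; needs |A ∩ B| / |A| ≥ 1/5 — false.

1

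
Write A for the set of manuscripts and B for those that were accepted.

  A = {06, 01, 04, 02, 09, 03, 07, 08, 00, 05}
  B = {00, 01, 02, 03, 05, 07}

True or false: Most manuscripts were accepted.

The determiner here denotes the relation: |A ∩ B| > |A ∖ B|.
A (the restrictor) = {06, 01, 04, 02, 09, 03, 07, 08, 00, 05}, |A| = 10.
A ∩ B = {01, 02, 03, 07, 00, 05}, so |A ∩ B| = 6.
A ∖ B = {06, 04, 09, 08}, so |A ∖ B| = 4.
6 > 4, so the statement is true.

True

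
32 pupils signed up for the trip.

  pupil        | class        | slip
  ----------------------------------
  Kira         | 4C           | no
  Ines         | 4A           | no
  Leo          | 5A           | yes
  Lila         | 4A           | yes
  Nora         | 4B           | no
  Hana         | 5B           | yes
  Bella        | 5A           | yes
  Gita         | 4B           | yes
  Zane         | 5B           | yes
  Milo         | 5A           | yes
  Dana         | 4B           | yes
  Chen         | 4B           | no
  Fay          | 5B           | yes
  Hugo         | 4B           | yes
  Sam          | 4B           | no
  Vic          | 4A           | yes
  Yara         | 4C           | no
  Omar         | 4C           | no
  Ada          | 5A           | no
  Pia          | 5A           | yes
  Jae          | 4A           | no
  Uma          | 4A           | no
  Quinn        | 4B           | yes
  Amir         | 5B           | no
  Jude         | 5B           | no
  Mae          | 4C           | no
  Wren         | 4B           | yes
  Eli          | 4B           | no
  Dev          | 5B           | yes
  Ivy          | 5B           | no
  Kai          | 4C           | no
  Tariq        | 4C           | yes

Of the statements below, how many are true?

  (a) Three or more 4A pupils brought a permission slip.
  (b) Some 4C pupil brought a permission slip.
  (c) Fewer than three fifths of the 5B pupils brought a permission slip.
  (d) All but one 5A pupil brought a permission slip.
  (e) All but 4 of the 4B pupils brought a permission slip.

(a) 4A: |A| = 5, |A ∩ B| = 2; needs |A ∩ B| ≥ 3 — false.
(b) 4C: |A| = 6, |A ∩ B| = 1; needs A ∩ B ≠ ∅ (|A ∩ B| ≥ 1) — true.
(c) 5B: |A| = 7, |A ∩ B| = 4; needs |A ∩ B| / |A| < 3/5 — true.
(d) 5A: |A| = 5, |A ∩ B| = 4; needs |A ∖ B| = 1 — true.
(e) 4B: |A| = 9, |A ∩ B| = 5; needs |A ∖ B| = 4 — true.

4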